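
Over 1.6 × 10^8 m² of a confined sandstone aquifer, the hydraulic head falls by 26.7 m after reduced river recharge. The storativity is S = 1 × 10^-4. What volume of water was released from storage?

ΔV = S × A × Δh = 1 × 10^-4 × 1.6 × 10^8 m² × 26.7 m = 4.272 × 10^5 m³

ΔV ≈ 4.27 × 10^5 m³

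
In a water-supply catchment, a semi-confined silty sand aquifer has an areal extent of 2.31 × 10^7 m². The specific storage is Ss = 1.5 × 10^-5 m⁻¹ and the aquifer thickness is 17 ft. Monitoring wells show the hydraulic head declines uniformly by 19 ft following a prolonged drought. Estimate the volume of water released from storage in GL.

ΔV ≈ 0.0104 GL

b = 17 ft = 5.182 m
S = Ss × b = 1.5 × 10^-5 m⁻¹ × 5.182 m = 7.772 × 10^-5
Δh = 19 ft = 5.791 m
ΔV = S × A × Δh = 7.772 × 10^-5 × 2.31 × 10^7 m² × 5.791 m = 10400 m³
ΔV = 10400 m³ = 0.0104 GL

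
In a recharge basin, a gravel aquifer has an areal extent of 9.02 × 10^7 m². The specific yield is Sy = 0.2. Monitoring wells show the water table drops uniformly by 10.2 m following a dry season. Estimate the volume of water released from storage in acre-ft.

ΔV = Sy × A × Δh = 0.2 × 9.02 × 10^7 m² × 10.2 m = 1.84 × 10^8 m³
ΔV = 1.84 × 10^8 m³ = 1.492 × 10^5 acre-ft

ΔV ≈ 1.49 × 10^5 acre-ft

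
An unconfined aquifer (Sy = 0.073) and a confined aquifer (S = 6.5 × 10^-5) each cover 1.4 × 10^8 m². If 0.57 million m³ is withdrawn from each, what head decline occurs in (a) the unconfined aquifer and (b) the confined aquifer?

ΔV = 0.57 million m³ = 5.7 × 10^5 m³
Unconfined: Δh_u = ΔV/(Sy·A) = 5.7 × 10^5/(0.073 × 1.4 × 10^8) = 0.05577 m
Confined: Δh_c = ΔV/(S·A) = 5.7 × 10^5/(6.5 × 10^-5 × 1.4 × 10^8) = 62.64 m

Δh_u ≈ 0.0558 m; Δh_c ≈ 62.6 m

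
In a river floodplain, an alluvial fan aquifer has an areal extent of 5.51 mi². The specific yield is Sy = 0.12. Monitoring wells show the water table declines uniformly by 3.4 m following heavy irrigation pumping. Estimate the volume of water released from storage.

ΔV ≈ 5.82 × 10^6 m³

A = 5.51 mi² = 1.427 × 10^7 m²
ΔV = Sy × A × Δh = 0.12 × 1.427 × 10^7 m² × 3.4 m = 5.823 × 10^6 m³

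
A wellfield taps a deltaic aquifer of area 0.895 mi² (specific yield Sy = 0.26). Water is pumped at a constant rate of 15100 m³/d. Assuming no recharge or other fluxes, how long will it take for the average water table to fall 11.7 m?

A = 0.895 mi² = 2.318 × 10^6 m²
ΔV = Sy × A × Δh = 0.26 × 2.318 × 10^6 × 11.7 = 7.051 × 10^6 m³
t = ΔV / Q = 7.051 × 10^6 m³ / 15100 m³/d = 467 d

t ≈ 467 days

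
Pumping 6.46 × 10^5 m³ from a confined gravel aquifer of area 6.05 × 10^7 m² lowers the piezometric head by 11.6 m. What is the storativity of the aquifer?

S = ΔV / (A × Δh) = 6.46 × 10^5 m³ / (6.05 × 10^7 m² × 11.6 m) = 9.205 × 10^-4

S ≈ 9.2 × 10^-4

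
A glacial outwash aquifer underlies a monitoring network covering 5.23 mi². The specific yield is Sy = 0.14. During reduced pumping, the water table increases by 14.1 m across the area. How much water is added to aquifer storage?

A = 5.23 mi² = 1.355 × 10^7 m²
ΔV = Sy × A × Δh = 0.14 × 1.355 × 10^7 m² × 14.1 m = 2.674 × 10^7 m³

ΔV ≈ 2.67 × 10^7 m³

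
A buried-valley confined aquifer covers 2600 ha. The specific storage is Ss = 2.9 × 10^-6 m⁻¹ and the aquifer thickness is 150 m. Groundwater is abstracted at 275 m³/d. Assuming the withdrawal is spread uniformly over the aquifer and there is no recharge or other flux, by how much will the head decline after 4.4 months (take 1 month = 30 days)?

S = Ss × b = 2.9 × 10^-6 m⁻¹ × 150 m = 4.35 × 10^-4
A = 2600 ha = 2.6 × 10^7 m²
t = 4.4 months = 132 d
ΔV = Q × t = 275 m³/d × 132 d = 36300 m³
Δh = ΔV / (S × A) = 36300 / (4.35 × 10^-4 × 2.6 × 10^7) = 3.21 m

Δh ≈ 3.21 m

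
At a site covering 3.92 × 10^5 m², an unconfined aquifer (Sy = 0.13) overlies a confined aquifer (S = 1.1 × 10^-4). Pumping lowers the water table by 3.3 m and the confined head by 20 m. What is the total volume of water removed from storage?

Unconfined: ΔV_u = Sy × A × Δh_u = 0.13 × 3.92 × 10^5 × 3.3 = 1.682 × 10^5 m³
Confined: ΔV_c = S × A × Δh_c = 1.1 × 10^-4 × 3.92 × 10^5 × 20 = 862.4 m³
Total ΔV = 1.682 × 10^5 + 862.4 = 1.69 × 10^5 m³

ΔV ≈ 1.69 × 10^5 m³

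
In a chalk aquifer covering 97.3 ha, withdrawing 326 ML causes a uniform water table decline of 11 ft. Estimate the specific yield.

A = 97.3 ha = 9.73 × 10^5 m²
Δh = 11 ft = 3.353 m
ΔV = 326 ML = 3.26 × 10^5 m³
Sy = ΔV / (A × Δh) = 3.26 × 10^5 m³ / (9.73 × 10^5 m² × 3.353 m) = 0.09993

Sy ≈ 0.1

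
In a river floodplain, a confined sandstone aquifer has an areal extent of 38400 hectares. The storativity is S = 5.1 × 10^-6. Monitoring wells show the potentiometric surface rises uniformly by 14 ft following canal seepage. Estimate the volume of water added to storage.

A = 38400 hectares = 3.84 × 10^8 m²
Δh = 14 ft = 4.267 m
ΔV = S × A × Δh = 5.1 × 10^-6 × 3.84 × 10^8 m² × 4.267 m = 8357 m³

ΔV ≈ 8360 m³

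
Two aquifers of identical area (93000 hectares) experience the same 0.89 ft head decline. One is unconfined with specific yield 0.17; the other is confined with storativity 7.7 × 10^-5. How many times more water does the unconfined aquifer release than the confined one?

ΔV_u / ΔV_c ≈ 2210

A = 93000 hectares = 9.3 × 10^8 m²
Δh = 0.89 ft = 0.2713 m
Unconfined: ΔV_u = Sy × A × Δh = 0.17 × 9.3 × 10^8 × 0.2713 = 4.289 × 10^7 m³
Confined: ΔV_c = S × A × Δh = 7.7 × 10^-5 × 9.3 × 10^8 × 0.2713 = 19430 m³
Ratio = ΔV_u / ΔV_c = Sy / S = 0.17 / 7.7 × 10^-5 = 2208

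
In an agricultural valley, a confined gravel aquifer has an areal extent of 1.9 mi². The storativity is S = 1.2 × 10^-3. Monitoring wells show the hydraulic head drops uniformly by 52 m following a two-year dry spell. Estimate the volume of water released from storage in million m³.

ΔV ≈ 0.307 million m³

A = 1.9 mi² = 4.921 × 10^6 m²
ΔV = S × A × Δh = 0.0012 × 4.921 × 10^6 m² × 52 m = 3.071 × 10^5 m³
ΔV = 3.071 × 10^5 m³ = 0.3071 million m³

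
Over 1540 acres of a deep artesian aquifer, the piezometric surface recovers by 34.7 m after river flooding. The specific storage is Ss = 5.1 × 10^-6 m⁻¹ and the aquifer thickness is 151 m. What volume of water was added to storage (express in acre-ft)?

ΔV ≈ 135 acre-ft

S = Ss × b = 5.1 × 10^-6 m⁻¹ × 151 m = 7.701 × 10^-4
A = 1540 acres = 6.232 × 10^6 m²
ΔV = S × A × Δh = 7.701 × 10^-4 × 6.232 × 10^6 m² × 34.7 m = 1.665 × 10^5 m³
ΔV = 1.665 × 10^5 m³ = 135 acre-ft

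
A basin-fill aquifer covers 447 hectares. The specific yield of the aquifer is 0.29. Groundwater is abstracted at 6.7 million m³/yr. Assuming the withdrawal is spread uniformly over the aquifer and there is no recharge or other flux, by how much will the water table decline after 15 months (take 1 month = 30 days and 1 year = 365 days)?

A = 447 hectares = 4.47 × 10^6 m²
Q = 6.7 million m³/yr = 18360 m³/d
t = 15 months = 450 d
ΔV = Q × t = 18360 m³/d × 450 d = 8.26 × 10^6 m³
Δh = ΔV / (Sy × A) = 8.26 × 10^6 / (0.29 × 4.47 × 10^6) = 6.372 m

Δh ≈ 6.37 m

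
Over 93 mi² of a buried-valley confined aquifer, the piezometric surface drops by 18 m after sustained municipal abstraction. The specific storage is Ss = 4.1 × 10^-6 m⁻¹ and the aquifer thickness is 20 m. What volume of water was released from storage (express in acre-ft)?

S = Ss × b = 4.1 × 10^-6 m⁻¹ × 20 m = 8.2 × 10^-5
A = 93 mi² = 2.409 × 10^8 m²
ΔV = S × A × Δh = 8.2 × 10^-5 × 2.409 × 10^8 m² × 18 m = 3.555 × 10^5 m³
ΔV = 3.555 × 10^5 m³ = 288.2 acre-ft

ΔV ≈ 288 acre-ft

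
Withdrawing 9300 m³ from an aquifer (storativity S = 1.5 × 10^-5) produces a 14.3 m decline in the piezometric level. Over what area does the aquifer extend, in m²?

A = ΔV / (S × Δh) = 9300 / (1.5 × 10^-5 × 14.3) = 4.336 × 10^7 m²

A ≈ 4.34 × 10^7 m²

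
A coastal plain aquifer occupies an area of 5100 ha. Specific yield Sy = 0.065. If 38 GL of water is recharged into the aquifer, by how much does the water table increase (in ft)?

A = 5100 ha = 5.1 × 10^7 m²
ΔV = 38 GL = 3.8 × 10^7 m³
Δh = ΔV / (Sy × A) = 3.8 × 10^7 m³ / (0.065 × 5.1 × 10^7 m²) = 11.46 m
Δh = 11.46 m = 37.61 ft

Δh ≈ 37.6 ft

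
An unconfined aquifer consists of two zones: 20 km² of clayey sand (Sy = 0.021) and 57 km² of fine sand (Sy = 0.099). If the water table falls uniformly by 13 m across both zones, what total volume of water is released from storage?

ΔV ≈ 7.88 × 10^7 m³

A₁ = 20 km² = 2 × 10^7 m²; A₂ = 57 km² = 5.7 × 10^7 m²
ΔV₁ = 0.021 × 2 × 10^7 × 13 = 5.46 × 10^6 m³
ΔV₂ = 0.099 × 5.7 × 10^7 × 13 = 7.336 × 10^7 m³
ΔV = ΔV₁ + ΔV₂ = 7.882 × 10^7 m³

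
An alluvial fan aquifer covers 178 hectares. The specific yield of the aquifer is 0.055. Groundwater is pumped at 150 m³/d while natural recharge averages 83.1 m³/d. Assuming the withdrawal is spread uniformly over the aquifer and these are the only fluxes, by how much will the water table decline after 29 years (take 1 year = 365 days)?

A = 178 hectares = 1.78 × 10^6 m²
Net abstraction = 150 − 83.1 = 66.9 m³/d
t = 29 years = 10580 d
ΔV = Q × t = 66.9 m³/d × 10580 d = 7.081 × 10^5 m³
Δh = ΔV / (Sy × A) = 7.081 × 10^5 / (0.055 × 1.78 × 10^6) = 7.233 m

Δh ≈ 7.23 m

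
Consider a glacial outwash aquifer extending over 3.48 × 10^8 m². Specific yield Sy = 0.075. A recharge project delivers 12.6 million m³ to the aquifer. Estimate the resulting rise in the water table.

Δh ≈ 0.483 m

ΔV = 12.6 million m³ = 1.26 × 10^7 m³
Δh = ΔV / (Sy × A) = 1.26 × 10^7 m³ / (0.075 × 3.48 × 10^8 m²) = 0.4828 m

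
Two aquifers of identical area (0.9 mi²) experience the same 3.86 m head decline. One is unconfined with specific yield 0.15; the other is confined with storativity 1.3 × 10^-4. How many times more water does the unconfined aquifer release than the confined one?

A = 0.9 mi² = 2.331 × 10^6 m²
Unconfined: ΔV_u = Sy × A × Δh = 0.15 × 2.331 × 10^6 × 3.86 = 1.35 × 10^6 m³
Confined: ΔV_c = S × A × Δh = 1.3 × 10^-4 × 2.331 × 10^6 × 3.86 = 1170 m³
Ratio = ΔV_u / ΔV_c = Sy / S = 0.15 / 1.3 × 10^-4 = 1154

ΔV_u / ΔV_c ≈ 1150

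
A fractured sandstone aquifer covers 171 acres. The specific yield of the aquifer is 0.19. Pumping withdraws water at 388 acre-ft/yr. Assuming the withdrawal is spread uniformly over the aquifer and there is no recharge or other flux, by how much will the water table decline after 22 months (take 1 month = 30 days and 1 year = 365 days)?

A = 171 acres = 6.92 × 10^5 m²
Q = 388 acre-ft/yr = 1311 m³/d
t = 22 months = 660 d
ΔV = Q × t = 1311 m³/d × 660 d = 8.654 × 10^5 m³
Δh = ΔV / (Sy × A) = 8.654 × 10^5 / (0.19 × 6.92 × 10^5) = 6.582 m

Δh ≈ 6.58 m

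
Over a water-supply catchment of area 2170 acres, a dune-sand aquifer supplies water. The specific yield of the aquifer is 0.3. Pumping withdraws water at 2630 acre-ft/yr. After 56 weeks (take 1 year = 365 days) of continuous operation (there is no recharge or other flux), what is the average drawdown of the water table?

Δh ≈ 1.32 m

A = 2170 acres = 8.782 × 10^6 m²
Q = 2630 acre-ft/yr = 8888 m³/d
t = 56 weeks = 392 d
ΔV = Q × t = 8888 m³/d × 392 d = 3.484 × 10^6 m³
Δh = ΔV / (Sy × A) = 3.484 × 10^6 / (0.3 × 8.782 × 10^6) = 1.322 m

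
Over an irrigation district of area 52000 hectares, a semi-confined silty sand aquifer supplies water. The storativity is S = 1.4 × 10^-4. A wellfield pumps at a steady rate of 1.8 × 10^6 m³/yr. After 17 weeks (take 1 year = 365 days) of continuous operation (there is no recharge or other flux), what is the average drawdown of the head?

A = 52000 hectares = 5.2 × 10^8 m²
Q = 1.8 × 10^6 m³/yr = 4932 m³/d
t = 17 weeks = 119 d
ΔV = Q × t = 4932 m³/d × 119 d = 5.868 × 10^5 m³
Δh = ΔV / (S × A) = 5.868 × 10^5 / (1.4 × 10^-4 × 5.2 × 10^8) = 8.061 m

Δh ≈ 8.06 m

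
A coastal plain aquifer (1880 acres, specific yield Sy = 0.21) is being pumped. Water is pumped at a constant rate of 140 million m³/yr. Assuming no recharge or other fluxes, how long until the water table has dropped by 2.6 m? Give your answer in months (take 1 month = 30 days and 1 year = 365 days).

A = 1880 acres = 7.608 × 10^6 m²
ΔV = Sy × A × Δh = 0.21 × 7.608 × 10^6 × 2.6 = 4.154 × 10^6 m³
Q = 140 million m³/yr = 3.836 × 10^5 m³/d
t = ΔV / Q = 4.154 × 10^6 m³ / 3.836 × 10^5 m³/d = 10.83 d
t = 10.83 d ≈ 0.361 months

t ≈ 0.361 months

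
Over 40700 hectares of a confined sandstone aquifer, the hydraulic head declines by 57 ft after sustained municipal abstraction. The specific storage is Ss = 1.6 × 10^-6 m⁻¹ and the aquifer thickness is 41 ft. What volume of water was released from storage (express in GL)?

b = 41 ft = 12.5 m
S = Ss × b = 1.6 × 10^-6 m⁻¹ × 12.5 m = 1.999 × 10^-5
A = 40700 hectares = 4.07 × 10^8 m²
Δh = 57 ft = 17.37 m
ΔV = S × A × Δh = 1.999 × 10^-5 × 4.07 × 10^8 m² × 17.37 m = 1.414 × 10^5 m³
ΔV = 1.414 × 10^5 m³ = 0.1414 GL

ΔV ≈ 0.141 GL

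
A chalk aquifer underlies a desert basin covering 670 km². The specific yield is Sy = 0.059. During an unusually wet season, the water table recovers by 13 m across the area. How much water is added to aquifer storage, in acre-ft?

A = 670 km² = 6.7 × 10^8 m²
ΔV = Sy × A × Δh = 0.059 × 6.7 × 10^8 m² × 13 m = 5.139 × 10^8 m³
ΔV = 5.139 × 10^8 m³ = 4.166 × 10^5 acre-ft

ΔV ≈ 4.17 × 10^5 acre-ft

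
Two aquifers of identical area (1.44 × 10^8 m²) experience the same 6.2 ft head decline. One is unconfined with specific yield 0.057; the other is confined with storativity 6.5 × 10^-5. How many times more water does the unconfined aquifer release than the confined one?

Δh = 6.2 ft = 1.89 m
Unconfined: ΔV_u = Sy × A × Δh = 0.057 × 1.44 × 10^8 × 1.89 = 1.551 × 10^7 m³
Confined: ΔV_c = S × A × Δh = 6.5 × 10^-5 × 1.44 × 10^8 × 1.89 = 17690 m³
Ratio = ΔV_u / ΔV_c = Sy / S = 0.057 / 6.5 × 10^-5 = 876.9

ΔV_u / ΔV_c ≈ 877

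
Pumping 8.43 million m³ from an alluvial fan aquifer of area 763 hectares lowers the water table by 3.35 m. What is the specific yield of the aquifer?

A = 763 hectares = 7.63 × 10^6 m²
ΔV = 8.43 million m³ = 8.43 × 10^6 m³
Sy = ΔV / (A × Δh) = 8.43 × 10^6 m³ / (7.63 × 10^6 m² × 3.35 m) = 0.3298

Sy ≈ 0.33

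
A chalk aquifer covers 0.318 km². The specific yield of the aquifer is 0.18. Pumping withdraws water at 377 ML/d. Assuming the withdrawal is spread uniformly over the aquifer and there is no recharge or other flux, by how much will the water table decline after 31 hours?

Δh ≈ 8.51 m

A = 0.318 km² = 3.18 × 10^5 m²
Q = 377 ML/d = 3.77 × 10^5 m³/d
t = 31 hours = 1.292 d
ΔV = Q × t = 3.77 × 10^5 m³/d × 1.292 d = 4.87 × 10^5 m³
Δh = ΔV / (Sy × A) = 4.87 × 10^5 / (0.18 × 3.18 × 10^5) = 8.507 m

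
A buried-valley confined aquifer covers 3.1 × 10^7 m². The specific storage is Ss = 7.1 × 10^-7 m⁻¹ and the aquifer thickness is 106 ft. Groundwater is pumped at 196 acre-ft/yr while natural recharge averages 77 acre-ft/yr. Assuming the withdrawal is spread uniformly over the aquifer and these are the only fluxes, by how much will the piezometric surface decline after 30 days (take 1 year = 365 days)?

Δh ≈ 17 m

b = 106 ft = 32.31 m
S = Ss × b = 7.1 × 10^-7 m⁻¹ × 32.31 m = 2.294 × 10^-5
Net abstraction = 196 − 77 = 119 acre-ft/yr
Q_net = 119 acre-ft/yr = 402.1 m³/d
ΔV = Q × t = 402.1 m³/d × 30 d = 12060 m³
Δh = ΔV / (S × A) = 12060 / (2.294 × 10^-5 × 3.1 × 10^7) = 16.97 m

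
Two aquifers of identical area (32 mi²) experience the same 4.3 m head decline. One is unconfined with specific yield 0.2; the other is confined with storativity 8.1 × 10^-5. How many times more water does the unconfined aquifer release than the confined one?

ΔV_u / ΔV_c ≈ 2470

A = 32 mi² = 8.288 × 10^7 m²
Unconfined: ΔV_u = Sy × A × Δh = 0.2 × 8.288 × 10^7 × 4.3 = 7.128 × 10^7 m³
Confined: ΔV_c = S × A × Δh = 8.1 × 10^-5 × 8.288 × 10^7 × 4.3 = 28870 m³
Ratio = ΔV_u / ΔV_c = Sy / S = 0.2 / 8.1 × 10^-5 = 2469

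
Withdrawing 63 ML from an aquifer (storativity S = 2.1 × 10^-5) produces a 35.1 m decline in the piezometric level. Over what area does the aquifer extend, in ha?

ΔV = 63 ML = 63000 m³
A = ΔV / (S × Δh) = 63000 / (2.1 × 10^-5 × 35.1) = 8.547 × 10^7 m²
A = 8.547 × 10^7 m² = 8547 ha

A ≈ 8550 ha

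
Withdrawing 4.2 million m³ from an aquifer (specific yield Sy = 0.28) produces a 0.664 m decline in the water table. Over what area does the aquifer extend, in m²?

A ≈ 2.26 × 10^7 m²

ΔV = 4.2 million m³ = 4.2 × 10^6 m³
A = ΔV / (Sy × Δh) = 4.2 × 10^6 / (0.28 × 0.664) = 2.259 × 10^7 m²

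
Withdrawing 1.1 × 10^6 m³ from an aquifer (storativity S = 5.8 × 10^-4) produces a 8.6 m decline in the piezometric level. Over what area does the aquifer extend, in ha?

A = ΔV / (S × Δh) = 1.1 × 10^6 / (5.8 × 10^-4 × 8.6) = 2.205 × 10^8 m²
A = 2.205 × 10^8 m² = 22050 ha

A ≈ 22100 ha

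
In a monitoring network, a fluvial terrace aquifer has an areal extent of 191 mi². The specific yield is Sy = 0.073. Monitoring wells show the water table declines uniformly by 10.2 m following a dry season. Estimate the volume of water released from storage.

A = 191 mi² = 4.947 × 10^8 m²
ΔV = Sy × A × Δh = 0.073 × 4.947 × 10^8 m² × 10.2 m = 3.683 × 10^8 m³

ΔV ≈ 3.68 × 10^8 m³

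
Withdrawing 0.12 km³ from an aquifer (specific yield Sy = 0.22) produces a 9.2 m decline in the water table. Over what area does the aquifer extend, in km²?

ΔV = 0.12 km³ = 1.2 × 10^8 m³
A = ΔV / (Sy × Δh) = 1.2 × 10^8 / (0.22 × 9.2) = 5.929 × 10^7 m²
A = 5.929 × 10^7 m² = 59.29 km²

A ≈ 59.3 km²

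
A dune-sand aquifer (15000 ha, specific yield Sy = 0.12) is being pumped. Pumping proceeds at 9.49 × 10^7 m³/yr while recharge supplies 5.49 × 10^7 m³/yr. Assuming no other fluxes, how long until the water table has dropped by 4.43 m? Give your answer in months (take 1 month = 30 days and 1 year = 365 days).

A = 15000 ha = 1.5 × 10^8 m²
ΔV = Sy × A × Δh = 0.12 × 1.5 × 10^8 × 4.43 = 7.974 × 10^7 m³
Net withdrawal = 9.49 × 10^7 − 5.49 × 10^7 = 4 × 10^7 m³/yr = 1.096 × 10^5 m³/d
t = ΔV / Q = 7.974 × 10^7 m³ / 1.096 × 10^5 m³/d = 727.6 d
t = 727.6 d ≈ 24.25 months

t ≈ 24.3 months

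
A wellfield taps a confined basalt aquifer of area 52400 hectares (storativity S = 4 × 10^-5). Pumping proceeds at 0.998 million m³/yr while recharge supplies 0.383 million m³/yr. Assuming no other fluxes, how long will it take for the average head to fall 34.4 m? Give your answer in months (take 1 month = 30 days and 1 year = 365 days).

A = 52400 hectares = 5.24 × 10^8 m²
ΔV = S × A × Δh = 4 × 10^-5 × 5.24 × 10^8 × 34.4 = 7.21 × 10^5 m³
Net withdrawal = 0.998 − 0.383 = 0.615 million m³/yr = 1685 m³/d
t = ΔV / Q = 7.21 × 10^5 m³ / 1685 m³/d = 427.9 d
t = 427.9 d ≈ 14.26 months

t ≈ 14.3 months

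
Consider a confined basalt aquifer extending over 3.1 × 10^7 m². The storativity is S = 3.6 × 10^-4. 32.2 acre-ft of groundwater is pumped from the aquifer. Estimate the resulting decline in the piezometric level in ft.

ΔV = 32.2 acre-ft = 39720 m³
Δh = ΔV / (S × A) = 39720 m³ / (3.6 × 10^-4 × 3.1 × 10^7 m²) = 3.559 m
Δh = 3.559 m = 11.68 ft

Δh ≈ 11.7 ft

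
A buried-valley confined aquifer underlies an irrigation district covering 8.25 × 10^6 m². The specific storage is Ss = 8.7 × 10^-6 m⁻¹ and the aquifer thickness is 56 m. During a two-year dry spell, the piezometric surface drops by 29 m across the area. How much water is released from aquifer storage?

S = Ss × b = 8.7 × 10^-6 m⁻¹ × 56 m = 4.872 × 10^-4
ΔV = S × A × Δh = 4.872 × 10^-4 × 8.25 × 10^6 m² × 29 m = 1.166 × 10^5 m³

ΔV ≈ 1.17 × 10^5 m³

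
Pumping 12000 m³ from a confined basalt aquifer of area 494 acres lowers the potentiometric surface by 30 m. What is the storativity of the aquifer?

S ≈ 2 × 10^-4

A = 494 acres = 1.999 × 10^6 m²
S = ΔV / (A × Δh) = 12000 m³ / (1.999 × 10^6 m² × 30 m) = 2.001 × 10^-4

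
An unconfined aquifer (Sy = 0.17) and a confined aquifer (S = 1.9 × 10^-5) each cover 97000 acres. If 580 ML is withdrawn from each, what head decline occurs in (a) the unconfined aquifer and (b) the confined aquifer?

A = 97000 acres = 3.925 × 10^8 m²
ΔV = 580 ML = 5.8 × 10^5 m³
Unconfined: Δh_u = ΔV/(Sy·A) = 5.8 × 10^5/(0.17 × 3.925 × 10^8) = 0.008691 m
Confined: Δh_c = ΔV/(S·A) = 5.8 × 10^5/(1.9 × 10^-5 × 3.925 × 10^8) = 77.77 m

Δh_u ≈ 0.00869 m; Δh_c ≈ 77.8 m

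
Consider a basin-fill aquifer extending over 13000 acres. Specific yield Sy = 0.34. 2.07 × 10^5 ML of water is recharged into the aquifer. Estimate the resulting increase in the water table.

Δh ≈ 11.6 m

A = 13000 acres = 5.261 × 10^7 m²
ΔV = 2.07 × 10^5 ML = 2.07 × 10^8 m³
Δh = ΔV / (Sy × A) = 2.07 × 10^8 m³ / (0.34 × 5.261 × 10^7 m²) = 11.57 m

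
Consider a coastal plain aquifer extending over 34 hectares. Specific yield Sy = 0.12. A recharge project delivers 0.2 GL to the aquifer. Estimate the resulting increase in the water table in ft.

A = 34 hectares = 3.4 × 10^5 m²
ΔV = 0.2 GL = 2 × 10^5 m³
Δh = ΔV / (Sy × A) = 2 × 10^5 m³ / (0.12 × 3.4 × 10^5 m²) = 4.902 m
Δh = 4.902 m = 16.08 ft

Δh ≈ 16.1 ft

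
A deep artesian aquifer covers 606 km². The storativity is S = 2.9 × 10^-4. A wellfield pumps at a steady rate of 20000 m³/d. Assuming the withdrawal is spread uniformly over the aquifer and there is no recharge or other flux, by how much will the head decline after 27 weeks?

Δh ≈ 21.5 m

A = 606 km² = 6.06 × 10^8 m²
t = 27 weeks = 189 d
ΔV = Q × t = 20000 m³/d × 189 d = 3.78 × 10^6 m³
Δh = ΔV / (S × A) = 3.78 × 10^6 / (2.9 × 10^-4 × 6.06 × 10^8) = 21.51 m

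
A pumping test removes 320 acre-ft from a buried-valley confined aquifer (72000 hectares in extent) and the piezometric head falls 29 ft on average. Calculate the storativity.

S ≈ 6.2 × 10^-5

A = 72000 hectares = 7.2 × 10^8 m²
Δh = 29 ft = 8.839 m
ΔV = 320 acre-ft = 3.947 × 10^5 m³
S = ΔV / (A × Δh) = 3.947 × 10^5 m³ / (7.2 × 10^8 m² × 8.839 m) = 6.202 × 10^-5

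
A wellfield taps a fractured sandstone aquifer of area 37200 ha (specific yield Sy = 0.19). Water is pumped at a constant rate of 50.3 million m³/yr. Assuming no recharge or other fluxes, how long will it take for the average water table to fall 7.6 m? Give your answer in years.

A = 37200 ha = 3.72 × 10^8 m²
ΔV = Sy × A × Δh = 0.19 × 3.72 × 10^8 × 7.6 = 5.372 × 10^8 m³
Q = 50.3 million m³/yr = 1.378 × 10^5 m³/d
t = ΔV / Q = 5.372 × 10^8 m³ / 1.378 × 10^5 m³/d = 3898 d
t = 3898 d ≈ 10.68 years

t ≈ 10.7 years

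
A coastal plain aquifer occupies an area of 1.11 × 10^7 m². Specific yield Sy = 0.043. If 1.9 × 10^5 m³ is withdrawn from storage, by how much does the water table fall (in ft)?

Δh = ΔV / (Sy × A) = 1.9 × 10^5 m³ / (0.043 × 1.11 × 10^7 m²) = 0.3981 m
Δh = 0.3981 m = 1.306 ft

Δh ≈ 1.31 ft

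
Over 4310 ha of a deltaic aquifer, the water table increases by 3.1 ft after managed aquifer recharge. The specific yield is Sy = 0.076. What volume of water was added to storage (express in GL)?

ΔV ≈ 3.1 GL

A = 4310 ha = 4.31 × 10^7 m²
Δh = 3.1 ft = 0.9449 m
ΔV = Sy × A × Δh = 0.076 × 4.31 × 10^7 m² × 0.9449 m = 3.095 × 10^6 m³
ΔV = 3.095 × 10^6 m³ = 3.095 GL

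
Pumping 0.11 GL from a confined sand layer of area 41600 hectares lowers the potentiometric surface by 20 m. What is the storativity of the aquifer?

S ≈ 1.3 × 10^-5

A = 41600 hectares = 4.16 × 10^8 m²
ΔV = 0.11 GL = 1.1 × 10^5 m³
S = ΔV / (A × Δh) = 1.1 × 10^5 m³ / (4.16 × 10^8 m² × 20 m) = 1.322 × 10^-5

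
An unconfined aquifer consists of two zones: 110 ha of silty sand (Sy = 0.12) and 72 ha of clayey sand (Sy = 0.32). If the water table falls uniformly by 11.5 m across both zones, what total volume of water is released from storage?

ΔV ≈ 4.17 × 10^6 m³

A₁ = 110 ha = 1.1 × 10^6 m²; A₂ = 72 ha = 7.2 × 10^5 m²
ΔV₁ = 0.12 × 1.1 × 10^6 × 11.5 = 1.518 × 10^6 m³
ΔV₂ = 0.32 × 7.2 × 10^5 × 11.5 = 2.65 × 10^6 m³
ΔV = ΔV₁ + ΔV₂ = 4.168 × 10^6 m³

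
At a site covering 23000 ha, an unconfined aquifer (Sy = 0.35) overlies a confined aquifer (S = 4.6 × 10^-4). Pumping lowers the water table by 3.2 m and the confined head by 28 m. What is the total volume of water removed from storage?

ΔV ≈ 2.61 × 10^8 m³

A = 23000 ha = 2.3 × 10^8 m²
Unconfined: ΔV_u = Sy × A × Δh_u = 0.35 × 2.3 × 10^8 × 3.2 = 2.576 × 10^8 m³
Confined: ΔV_c = S × A × Δh_c = 4.6 × 10^-4 × 2.3 × 10^8 × 28 = 2.962 × 10^6 m³
Total ΔV = 2.576 × 10^8 + 2.962 × 10^6 = 2.606 × 10^8 m³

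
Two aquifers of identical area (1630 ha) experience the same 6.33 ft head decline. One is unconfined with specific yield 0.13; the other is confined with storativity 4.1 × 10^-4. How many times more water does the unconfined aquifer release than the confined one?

ΔV_u / ΔV_c ≈ 317

A = 1630 ha = 1.63 × 10^7 m²
Δh = 6.33 ft = 1.929 m
Unconfined: ΔV_u = Sy × A × Δh = 0.13 × 1.63 × 10^7 × 1.929 = 4.088 × 10^6 m³
Confined: ΔV_c = S × A × Δh = 4.1 × 10^-4 × 1.63 × 10^7 × 1.929 = 12890 m³
Ratio = ΔV_u / ΔV_c = Sy / S = 0.13 / 4.1 × 10^-4 = 317.1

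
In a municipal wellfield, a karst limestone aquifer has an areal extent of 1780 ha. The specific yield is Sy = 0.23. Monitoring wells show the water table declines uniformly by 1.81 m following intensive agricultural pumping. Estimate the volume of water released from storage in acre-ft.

A = 1780 ha = 1.78 × 10^7 m²
ΔV = Sy × A × Δh = 0.23 × 1.78 × 10^7 m² × 1.81 m = 7.41 × 10^6 m³
ΔV = 7.41 × 10^6 m³ = 6007 acre-ft

ΔV ≈ 6010 acre-ft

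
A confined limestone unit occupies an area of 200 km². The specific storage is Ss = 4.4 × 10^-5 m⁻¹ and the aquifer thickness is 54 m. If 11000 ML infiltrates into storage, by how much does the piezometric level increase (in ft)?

Δh ≈ 75.9 ft

S = Ss × b = 4.4 × 10^-5 m⁻¹ × 54 m = 2.376 × 10^-3
A = 200 km² = 2 × 10^8 m²
ΔV = 11000 ML = 1.1 × 10^7 m³
Δh = ΔV / (S × A) = 1.1 × 10^7 m³ / (0.002376 × 2 × 10^8 m²) = 23.15 m
Δh = 23.15 m = 75.95 ft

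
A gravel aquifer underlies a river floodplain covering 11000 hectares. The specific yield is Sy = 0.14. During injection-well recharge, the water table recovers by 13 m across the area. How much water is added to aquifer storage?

A = 11000 hectares = 1.1 × 10^8 m²
ΔV = Sy × A × Δh = 0.14 × 1.1 × 10^8 m² × 13 m = 2.002 × 10^8 m³

ΔV ≈ 2 × 10^8 m³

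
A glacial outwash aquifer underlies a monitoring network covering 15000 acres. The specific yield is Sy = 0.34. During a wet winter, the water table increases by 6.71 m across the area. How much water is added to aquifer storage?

ΔV ≈ 1.38 × 10^8 m³

A = 15000 acres = 6.07 × 10^7 m²
ΔV = Sy × A × Δh = 0.34 × 6.07 × 10^7 m² × 6.71 m = 1.385 × 10^8 m³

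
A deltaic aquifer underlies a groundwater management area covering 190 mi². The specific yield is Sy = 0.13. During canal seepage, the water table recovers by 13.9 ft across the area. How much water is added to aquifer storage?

ΔV ≈ 2.71 × 10^8 m³

A = 190 mi² = 4.921 × 10^8 m²
Δh = 13.9 ft = 4.237 m
ΔV = Sy × A × Δh = 0.13 × 4.921 × 10^8 m² × 4.237 m = 2.71 × 10^8 m³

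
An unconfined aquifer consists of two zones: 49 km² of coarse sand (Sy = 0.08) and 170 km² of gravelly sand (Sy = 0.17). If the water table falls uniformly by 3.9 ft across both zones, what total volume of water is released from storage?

ΔV ≈ 3.9 × 10^7 m³

A₁ = 49 km² = 4.9 × 10^7 m²; A₂ = 170 km² = 1.7 × 10^8 m²
Δh = 3.9 ft = 1.189 m
ΔV₁ = 0.08 × 4.9 × 10^7 × 1.189 = 4.66 × 10^6 m³
ΔV₂ = 0.17 × 1.7 × 10^8 × 1.189 = 3.435 × 10^7 m³
ΔV = ΔV₁ + ΔV₂ = 3.901 × 10^7 m³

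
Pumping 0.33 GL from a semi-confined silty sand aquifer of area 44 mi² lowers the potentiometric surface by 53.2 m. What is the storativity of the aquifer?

A = 44 mi² = 1.14 × 10^8 m²
ΔV = 0.33 GL = 3.3 × 10^5 m³
S = ΔV / (A × Δh) = 3.3 × 10^5 m³ / (1.14 × 10^8 m² × 53.2 m) = 5.443 × 10^-5

S ≈ 5.4 × 10^-5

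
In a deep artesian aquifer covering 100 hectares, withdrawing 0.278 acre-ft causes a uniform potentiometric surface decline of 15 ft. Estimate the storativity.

A = 100 hectares = 1 × 10^6 m²
Δh = 15 ft = 4.572 m
ΔV = 0.278 acre-ft = 342.9 m³
S = ΔV / (A × Δh) = 342.9 m³ / (1 × 10^6 m² × 4.572 m) = 7.5 × 10^-5

S ≈ 7.5 × 10^-5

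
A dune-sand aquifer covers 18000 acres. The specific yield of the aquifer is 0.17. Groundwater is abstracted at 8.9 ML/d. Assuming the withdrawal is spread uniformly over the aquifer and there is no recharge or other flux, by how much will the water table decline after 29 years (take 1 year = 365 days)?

A = 18000 acres = 7.284 × 10^7 m²
Q = 8.9 ML/d = 8900 m³/d
t = 29 years = 10580 d
ΔV = Q × t = 8900 m³/d × 10580 d = 9.421 × 10^7 m³
Δh = ΔV / (Sy × A) = 9.421 × 10^7 / (0.17 × 7.284 × 10^7) = 7.607 m

Δh ≈ 7.61 m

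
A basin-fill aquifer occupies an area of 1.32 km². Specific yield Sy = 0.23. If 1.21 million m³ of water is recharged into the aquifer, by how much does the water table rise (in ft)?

Δh ≈ 13.1 ft

A = 1.32 km² = 1.32 × 10^6 m²
ΔV = 1.21 million m³ = 1.21 × 10^6 m³
Δh = ΔV / (Sy × A) = 1.21 × 10^6 m³ / (0.23 × 1.32 × 10^6 m²) = 3.986 m
Δh = 3.986 m = 13.08 ft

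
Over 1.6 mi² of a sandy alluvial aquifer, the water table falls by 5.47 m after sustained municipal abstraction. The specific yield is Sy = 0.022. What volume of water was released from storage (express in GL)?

ΔV ≈ 0.499 GL

A = 1.6 mi² = 4.144 × 10^6 m²
ΔV = Sy × A × Δh = 0.022 × 4.144 × 10^6 m² × 5.47 m = 4.987 × 10^5 m³
ΔV = 4.987 × 10^5 m³ = 0.4987 GL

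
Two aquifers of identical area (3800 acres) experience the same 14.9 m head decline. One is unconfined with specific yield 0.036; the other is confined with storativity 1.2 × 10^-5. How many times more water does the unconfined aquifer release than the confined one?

ΔV_u / ΔV_c ≈ 3000

A = 3800 acres = 1.538 × 10^7 m²
Unconfined: ΔV_u = Sy × A × Δh = 0.036 × 1.538 × 10^7 × 14.9 = 8.249 × 10^6 m³
Confined: ΔV_c = S × A × Δh = 1.2 × 10^-5 × 1.538 × 10^7 × 14.9 = 2750 m³
Ratio = ΔV_u / ΔV_c = Sy / S = 0.036 / 1.2 × 10^-5 = 3000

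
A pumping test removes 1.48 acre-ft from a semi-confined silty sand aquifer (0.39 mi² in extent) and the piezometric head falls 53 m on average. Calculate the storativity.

S ≈ 3.4 × 10^-5

A = 0.39 mi² = 1.01 × 10^6 m²
ΔV = 1.48 acre-ft = 1826 m³
S = ΔV / (A × Δh) = 1826 m³ / (1.01 × 10^6 m² × 53 m) = 3.41 × 10^-5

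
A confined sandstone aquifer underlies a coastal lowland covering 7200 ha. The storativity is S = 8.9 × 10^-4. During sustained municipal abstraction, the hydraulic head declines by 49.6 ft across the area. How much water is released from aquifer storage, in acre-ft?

A = 7200 ha = 7.2 × 10^7 m²
Δh = 49.6 ft = 15.12 m
ΔV = S × A × Δh = 8.9 × 10^-4 × 7.2 × 10^7 m² × 15.12 m = 9.688 × 10^5 m³
ΔV = 9.688 × 10^5 m³ = 785.4 acre-ft

ΔV ≈ 785 acre-ft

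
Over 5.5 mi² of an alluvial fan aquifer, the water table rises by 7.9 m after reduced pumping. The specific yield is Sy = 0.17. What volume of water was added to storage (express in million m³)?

A = 5.5 mi² = 1.424 × 10^7 m²
ΔV = Sy × A × Δh = 0.17 × 1.424 × 10^7 m² × 7.9 m = 1.913 × 10^7 m³
ΔV = 1.913 × 10^7 m³ = 19.13 million m³

ΔV ≈ 19.1 million m³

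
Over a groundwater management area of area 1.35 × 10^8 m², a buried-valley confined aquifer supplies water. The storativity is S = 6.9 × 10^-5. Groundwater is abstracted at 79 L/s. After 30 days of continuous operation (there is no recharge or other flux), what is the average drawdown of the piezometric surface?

Q = 79 L/s = 6826 m³/d
ΔV = Q × t = 6826 m³/d × 30 d = 2.048 × 10^5 m³
Δh = ΔV / (S × A) = 2.048 × 10^5 / (6.9 × 10^-5 × 1.35 × 10^8) = 21.98 m

Δh ≈ 22 m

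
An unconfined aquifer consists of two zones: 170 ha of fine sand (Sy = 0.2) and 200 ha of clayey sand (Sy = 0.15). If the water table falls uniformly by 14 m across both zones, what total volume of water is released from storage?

ΔV ≈ 8.96 × 10^6 m³

A₁ = 170 ha = 1.7 × 10^6 m²; A₂ = 200 ha = 2 × 10^6 m²
ΔV₁ = 0.2 × 1.7 × 10^6 × 14 = 4.76 × 10^6 m³
ΔV₂ = 0.15 × 2 × 10^6 × 14 = 4.2 × 10^6 m³
ΔV = ΔV₁ + ΔV₂ = 8.96 × 10^6 m³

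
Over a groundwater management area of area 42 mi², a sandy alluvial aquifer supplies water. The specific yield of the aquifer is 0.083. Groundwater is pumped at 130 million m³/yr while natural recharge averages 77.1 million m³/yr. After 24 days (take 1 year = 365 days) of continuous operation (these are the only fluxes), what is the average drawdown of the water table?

Δh ≈ 0.385 m

A = 42 mi² = 1.088 × 10^8 m²
Net abstraction = 130 − 77.1 = 52.9 million m³/yr
Q_net = 52.9 million m³/yr = 1.449 × 10^5 m³/d
ΔV = Q × t = 1.449 × 10^5 m³/d × 24 d = 3.478 × 10^6 m³
Δh = ΔV / (Sy × A) = 3.478 × 10^6 / (0.083 × 1.088 × 10^8) = 0.3853 m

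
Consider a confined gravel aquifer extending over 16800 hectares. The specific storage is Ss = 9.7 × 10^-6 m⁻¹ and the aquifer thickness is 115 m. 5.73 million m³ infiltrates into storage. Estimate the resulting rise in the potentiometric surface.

S = Ss × b = 9.7 × 10^-6 m⁻¹ × 115 m = 1.115 × 10^-3
A = 16800 hectares = 1.68 × 10^8 m²
ΔV = 5.73 million m³ = 5.73 × 10^6 m³
Δh = ΔV / (S × A) = 5.73 × 10^6 m³ / (0.001115 × 1.68 × 10^8 m²) = 30.58 m

Δh ≈ 30.6 m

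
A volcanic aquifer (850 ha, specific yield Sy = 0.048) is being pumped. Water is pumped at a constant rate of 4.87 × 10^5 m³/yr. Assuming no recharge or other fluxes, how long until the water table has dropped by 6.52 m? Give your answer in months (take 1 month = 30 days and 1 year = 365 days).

A = 850 ha = 8.5 × 10^6 m²
ΔV = Sy × A × Δh = 0.048 × 8.5 × 10^6 × 6.52 = 2.66 × 10^6 m³
Q = 4.87 × 10^5 m³/yr = 1334 m³/d
t = ΔV / Q = 2.66 × 10^6 m³ / 1334 m³/d = 1994 d
t = 1994 d ≈ 66.46 months

t ≈ 66.5 months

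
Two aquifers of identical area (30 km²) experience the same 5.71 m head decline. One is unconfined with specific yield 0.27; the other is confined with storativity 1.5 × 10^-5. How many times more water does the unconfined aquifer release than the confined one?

A = 30 km² = 3 × 10^7 m²
Unconfined: ΔV_u = Sy × A × Δh = 0.27 × 3 × 10^7 × 5.71 = 4.625 × 10^7 m³
Confined: ΔV_c = S × A × Δh = 1.5 × 10^-5 × 3 × 10^7 × 5.71 = 2570 m³
Ratio = ΔV_u / ΔV_c = Sy / S = 0.27 / 1.5 × 10^-5 = 18000

ΔV_u / ΔV_c ≈ 18000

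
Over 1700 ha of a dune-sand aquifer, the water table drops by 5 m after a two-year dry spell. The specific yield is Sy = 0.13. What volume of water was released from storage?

A = 1700 ha = 1.7 × 10^7 m²
ΔV = Sy × A × Δh = 0.13 × 1.7 × 10^7 m² × 5 m = 1.105 × 10^7 m³

ΔV ≈ 1.1 × 10^7 m³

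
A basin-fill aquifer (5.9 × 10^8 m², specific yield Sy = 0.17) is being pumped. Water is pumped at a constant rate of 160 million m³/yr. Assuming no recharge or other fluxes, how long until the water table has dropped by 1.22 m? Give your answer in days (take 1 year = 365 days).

ΔV = Sy × A × Δh = 0.17 × 5.9 × 10^8 × 1.22 = 1.224 × 10^8 m³
Q = 160 million m³/yr = 4.384 × 10^5 m³/d
t = ΔV / Q = 1.224 × 10^8 m³ / 4.384 × 10^5 m³/d = 279.1 d

t ≈ 279 days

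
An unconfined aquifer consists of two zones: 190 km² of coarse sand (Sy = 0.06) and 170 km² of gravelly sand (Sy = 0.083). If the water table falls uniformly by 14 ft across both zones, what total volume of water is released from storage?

A₁ = 190 km² = 1.9 × 10^8 m²; A₂ = 170 km² = 1.7 × 10^8 m²
Δh = 14 ft = 4.267 m
ΔV₁ = 0.06 × 1.9 × 10^8 × 4.267 = 4.865 × 10^7 m³
ΔV₂ = 0.083 × 1.7 × 10^8 × 4.267 = 6.021 × 10^7 m³
ΔV = ΔV₁ + ΔV₂ = 1.089 × 10^8 m³

ΔV ≈ 1.09 × 10^8 m³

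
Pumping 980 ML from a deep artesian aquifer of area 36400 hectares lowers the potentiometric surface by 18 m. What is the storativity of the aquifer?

S ≈ 1.5 × 10^-4

A = 36400 hectares = 3.64 × 10^8 m²
ΔV = 980 ML = 9.8 × 10^5 m³
S = ΔV / (A × Δh) = 9.8 × 10^5 m³ / (3.64 × 10^8 m² × 18 m) = 1.496 × 10^-4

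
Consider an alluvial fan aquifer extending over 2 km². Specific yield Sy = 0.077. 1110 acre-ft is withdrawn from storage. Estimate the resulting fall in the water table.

A = 2 km² = 2 × 10^6 m²
ΔV = 1110 acre-ft = 1.369 × 10^6 m³
Δh = ΔV / (Sy × A) = 1.369 × 10^6 m³ / (0.077 × 2 × 10^6 m²) = 8.891 m

Δh ≈ 8.89 m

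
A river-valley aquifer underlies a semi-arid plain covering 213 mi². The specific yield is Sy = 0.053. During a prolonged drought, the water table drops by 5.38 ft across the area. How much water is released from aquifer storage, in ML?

A = 213 mi² = 5.517 × 10^8 m²
Δh = 5.38 ft = 1.64 m
ΔV = Sy × A × Δh = 0.053 × 5.517 × 10^8 m² × 1.64 m = 4.795 × 10^7 m³
ΔV = 4.795 × 10^7 m³ = 47950 ML

ΔV ≈ 47900 ML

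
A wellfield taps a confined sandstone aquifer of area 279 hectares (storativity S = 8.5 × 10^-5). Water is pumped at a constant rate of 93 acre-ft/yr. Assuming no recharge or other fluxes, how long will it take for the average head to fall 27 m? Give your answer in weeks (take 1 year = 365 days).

A = 279 hectares = 2.79 × 10^6 m²
ΔV = S × A × Δh = 8.5 × 10^-5 × 2.79 × 10^6 × 27 = 6403 m³
Q = 93 acre-ft/yr = 314.3 m³/d
t = ΔV / Q = 6403 m³ / 314.3 m³/d = 20.37 d
t = 20.37 d ≈ 2.91 weeks

t ≈ 2.91 weeks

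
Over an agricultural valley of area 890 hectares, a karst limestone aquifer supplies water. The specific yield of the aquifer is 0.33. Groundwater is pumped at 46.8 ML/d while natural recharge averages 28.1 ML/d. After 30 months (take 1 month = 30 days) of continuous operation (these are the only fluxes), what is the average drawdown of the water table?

A = 890 hectares = 8.9 × 10^6 m²
Net abstraction = 46.8 − 28.1 = 18.7 ML/d
Q_net = 18.7 ML/d = 18700 m³/d
t = 30 months = 900 d
ΔV = Q × t = 18700 m³/d × 900 d = 1.683 × 10^7 m³
Δh = ΔV / (Sy × A) = 1.683 × 10^7 / (0.33 × 8.9 × 10^6) = 5.73 m

Δh ≈ 5.73 m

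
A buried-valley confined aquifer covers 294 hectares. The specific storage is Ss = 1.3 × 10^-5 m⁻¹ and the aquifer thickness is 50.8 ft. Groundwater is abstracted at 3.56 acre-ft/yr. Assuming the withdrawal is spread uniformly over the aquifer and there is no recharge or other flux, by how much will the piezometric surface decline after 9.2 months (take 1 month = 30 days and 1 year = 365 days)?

Δh ≈ 5.61 m

b = 50.8 ft = 15.48 m
S = Ss × b = 1.3 × 10^-5 m⁻¹ × 15.48 m = 2.013 × 10^-4
A = 294 hectares = 2.94 × 10^6 m²
Q = 3.56 acre-ft/yr = 12.03 m³/d
t = 9.2 months = 276 d
ΔV = Q × t = 12.03 m³/d × 276 d = 3320 m³
Δh = ΔV / (S × A) = 3320 / (2.013 × 10^-4 × 2.94 × 10^6) = 5.611 m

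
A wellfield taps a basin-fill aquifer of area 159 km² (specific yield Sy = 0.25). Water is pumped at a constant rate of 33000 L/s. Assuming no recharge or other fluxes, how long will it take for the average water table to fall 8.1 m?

A = 159 km² = 1.59 × 10^8 m²
ΔV = Sy × A × Δh = 0.25 × 1.59 × 10^8 × 8.1 = 3.22 × 10^8 m³
Q = 33000 L/s = 2.851 × 10^6 m³/d
t = ΔV / Q = 3.22 × 10^8 m³ / 2.851 × 10^6 m³/d = 112.9 d

t ≈ 113 days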